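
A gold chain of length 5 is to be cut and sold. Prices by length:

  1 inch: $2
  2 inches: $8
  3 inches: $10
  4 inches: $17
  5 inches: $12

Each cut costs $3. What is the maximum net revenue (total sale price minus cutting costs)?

Consider every possible first cut. v[k] is the best of p[i]+v[k−i] over all sellable i≤k, charging 3 whenever i<k.
v[1] = 2
v[2] = 8
v[3] = 10
v[4] = 17
v[5] = 16  (first piece 1, then v[4]=17)
One optimal plan: pieces 4 + 1 (1 cut) → $19 − $3 = $16.

16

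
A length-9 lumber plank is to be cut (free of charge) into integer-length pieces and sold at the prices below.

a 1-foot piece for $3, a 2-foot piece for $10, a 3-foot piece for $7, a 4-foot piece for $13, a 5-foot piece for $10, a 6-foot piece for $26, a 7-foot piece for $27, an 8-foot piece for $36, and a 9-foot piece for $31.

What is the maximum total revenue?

Build r[k] bottom-up: r[k] = max over allowed piece i of (p[i] + r[k−i]).
r[1] = 3
r[2] = max(3+3, 10+0) = 10
r[3] = max(3+10, 10+3, 7+0) = 13
r[4] = max(3+13, 10+10, 7+3, 13+0) = 20
r[5] = max(3+20, 10+13, 7+10, 13+3, 10+0) = 23
r[6] = max(3+23, 10+20, 7+13, 13+10, 10+3, 26+0) = 30
r[7] = max(3+30, 10+23, 7+20, …, 26+3, 27+0) = 33
r[8] = max(3+33, 10+30, 7+23, …, 27+3, 36+0) = 40
r[9] = max(3+40, 10+33, 7+30, …, 36+3, 31+0) = 43
One optimal cutting: 2 + 2 + 2 + 2 + 1 → $10 + $10 + $10 + $10 + $3 = $43.

43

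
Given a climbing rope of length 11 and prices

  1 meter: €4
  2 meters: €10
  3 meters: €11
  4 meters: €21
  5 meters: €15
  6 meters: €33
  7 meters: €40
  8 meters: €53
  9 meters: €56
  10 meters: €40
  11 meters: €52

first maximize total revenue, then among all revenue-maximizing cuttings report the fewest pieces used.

Consider every possible first cut. r[k] is the best of p[i]+r[k−i] over all sellable i≤k.
r[1] = 4
r[2] = max(4+4, 10+0) = 10
r[3] = max(4+10, 10+4, 11+0) = 14
r[4] = max(4+14, 10+10, 11+4, 21+0) = 21
r[5] = max(4+21, 10+14, 11+10, 21+4, 15+0) = 25
r[6] = max(4+25, 10+21, 11+14, 21+10, 15+4, 33+0) = 33
r[7] = max(4+33, 10+25, 11+21, …, 33+4, 40+0) = 40
r[8] = max(4+40, 10+33, 11+25, …, 40+4, 53+0) = 53
r[9] = max(4+53, 10+40, 11+33, …, 53+4, 56+0) = 57
r[10] = max(4+57, 10+53, 11+40, …, 56+4, 40+0) = 63
r[11] = max(4+63, 10+57, 11+53, …, 40+4, 52+0) = 67
Maximum revenue is €67.
Now minimize piece count subject to staying optimal: for each k, pieces[k] = 1 + min over i with p[i]+r[k−i]=r[k] of pieces[k−i].
pieces[8] = 1
pieces[9] = 2
pieces[10] = 2
pieces[11] = 3

3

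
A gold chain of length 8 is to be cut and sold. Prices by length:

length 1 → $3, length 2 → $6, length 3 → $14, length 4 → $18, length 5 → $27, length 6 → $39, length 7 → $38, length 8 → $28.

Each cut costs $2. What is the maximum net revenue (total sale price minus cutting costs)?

Let r[k] be the best obtainable value from length k. For each k, try every first piece i and keep the best of price[i] + r[k−i] minus the 2 cut fee when i<k.
r[1] = 3
r[2] = max(3+3-2, 6+0) = 6
r[3] = max(3+6-2, 6+3-2, 14+0) = 14
r[4] = max(3+14-2, 6+6-2, 14+3-2, 18+0) = 18
r[5] = max(3+18-2, 6+14-2, 14+6-2, 18+3-2, 27+0) = 27
r[6] = max(3+27-2, 6+18-2, 14+14-2, 18+6-2, 27+3-2, 39+0) = 39
r[7] = max(3+39-2, 6+27-2, 14+18-2, …, 39+3-2, 38+0) = 40
r[8] = max(3+40-2, 6+39-2, 14+27-2, …, 38+3-2, 28+0) = 43
One optimal plan: pieces 6 + 2 (1 cut) → $45 − $2 = $43.

43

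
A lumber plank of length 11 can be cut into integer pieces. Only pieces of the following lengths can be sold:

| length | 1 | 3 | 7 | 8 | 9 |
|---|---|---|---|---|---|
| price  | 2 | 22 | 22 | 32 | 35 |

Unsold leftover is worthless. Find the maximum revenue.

Consider every possible first cut. f[k] is the best of p[i]+f[k−i] over all sellable i≤k.
f[1] = 2
f[2] = 4  (first piece 1, then f[1]=2)
f[3] = 22
f[4] = 24  (first piece 1, then f[3]=22)
f[5] = 26  (first piece 1, then f[4]=24)
f[6] = 44  (first piece 3, then f[3]=22)
f[7] = 46  (first piece 1, then f[6]=44)
f[8] = 48  (first piece 1, then f[7]=46)
f[9] = 66  (first piece 3, then f[6]=44)
f[10] = 68  (first piece 1, then f[9]=66)
f[11] = 70  (first piece 1, then f[10]=68)
One optimal cutting: 3 + 3 + 3 + 1 + 1 → $70.

70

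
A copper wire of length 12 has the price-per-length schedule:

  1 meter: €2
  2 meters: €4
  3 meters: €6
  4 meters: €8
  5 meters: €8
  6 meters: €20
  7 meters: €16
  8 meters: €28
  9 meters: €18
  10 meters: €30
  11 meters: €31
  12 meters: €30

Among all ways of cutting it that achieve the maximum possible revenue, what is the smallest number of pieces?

Build r[k] bottom-up: r[k] = max over allowed piece i of (p[i] + r[k−i]).
r[1] = 2
r[2] = 4  (first piece 1, then r[1]=2)
r[3] = 6  (first piece 1, then r[2]=4)
r[4] = 8  (first piece 1, then r[3]=6)
r[5] = 10  (first piece 1, then r[4]=8)
r[6] = 20
r[7] = 22  (first piece 1, then r[6]=20)
r[8] = 28
r[9] = 30  (first piece 1, then r[8]=28)
r[10] = 32  (first piece 1, then r[9]=30)
r[11] = 34  (first piece 1, then r[10]=32)
r[12] = 40  (first piece 6, then r[6]=20)
Maximum revenue is €40.
Now minimize piece count subject to staying optimal: for each k, pieces[k] = 1 + min over i with p[i]+r[k−i]=r[k] of pieces[k−i].
pieces[9] = 2
pieces[10] = 2
pieces[11] = 2
pieces[12] = 2

2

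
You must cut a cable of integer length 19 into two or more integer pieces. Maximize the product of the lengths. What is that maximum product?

972

Define m[k] = max over 1≤i<k of i · max(k−i, m[k−i]); the inner max lets the remainder stay uncut if that's better.
m[2] = 1*max(1,0) = 1*1 = 1
m[3] = 1*max(2,1) = 1*2 = 2
m[4] = 2*max(2,1) = 2*2 = 4
m[5] = 2*max(3,2) = 2*3 = 6
m[6] = 3*max(3,2) = 3*3 = 9
m[7] = 2*max(5,6) = 2*6 = 12
m[8] = 2*max(6,9) = 2*9 = 18
m[9] = 3*max(6,9) = 3*9 = 27
m[10] = 2*max(8,18) = 2*18 = 36
m[11] = 2*max(9,27) = 2*27 = 54
m[12] = 3*max(9,27) = 3*27 = 81
m[13] = 2*max(11,54) = 2*54 = 108
m[14] = 2*max(12,81) = 2*81 = 162
m[15] = 3*max(12,81) = 3*81 = 243
m[16] = 2*max(14,162) = 2*162 = 324
m[17] = 2*max(15,243) = 2*243 = 486
m[18] = 3*max(15,243) = 3*243 = 729
m[19] = 2*max(17,486) = 2*486 = 972
One optimal split: 3 + 3 + 3 + 3 + 3 + 2 + 2; product 3*3*3*3*3*2*2 = 972.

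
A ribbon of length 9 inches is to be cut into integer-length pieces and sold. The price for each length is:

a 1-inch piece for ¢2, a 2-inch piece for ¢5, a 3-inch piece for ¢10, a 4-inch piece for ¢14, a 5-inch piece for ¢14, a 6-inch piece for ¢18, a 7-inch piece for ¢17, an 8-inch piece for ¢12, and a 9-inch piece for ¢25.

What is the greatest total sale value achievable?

30

Build v[k] bottom-up: v[k] = max over allowed piece i of (p[i] + v[k−i]).
v[1] = 2
v[2] = max(2+2, 5+0) = 5
v[3] = max(2+5, 5+2, 10+0) = 10
v[4] = max(2+10, 5+5, 10+2, 14+0) = 14
v[5] = max(2+14, 5+10, 10+5, 14+2, 14+0) = 16
v[6] = max(2+16, 5+14, 10+10, 14+5, 14+2, 18+0) = 20
v[7] = max(2+20, 5+16, 10+14, …, 18+2, 17+0) = 24
v[8] = max(2+24, 5+20, 10+16, …, 17+2, 12+0) = 28
v[9] = max(2+28, 5+24, 10+20, …, 12+2, 25+0) = 30
One optimal cutting: 4 + 4 + 1 → ¢14 + ¢14 + ¢2 = ¢30.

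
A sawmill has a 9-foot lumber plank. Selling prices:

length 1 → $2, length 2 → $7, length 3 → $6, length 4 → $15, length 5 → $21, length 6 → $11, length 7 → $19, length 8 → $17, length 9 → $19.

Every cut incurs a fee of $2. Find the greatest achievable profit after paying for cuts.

Let v[k] be the best obtainable value from length k. For each k, try every first piece i and keep the best of price[i] + v[k−i] minus the 2 cut fee when i<k.
v[1] = 2
v[2] = 7
v[3] = 7  (first piece 1, then v[2]=7)
v[4] = 15
v[5] = 21
v[6] = 21  (first piece 1, then v[5]=21)
v[7] = 26  (first piece 2, then v[5]=21)
v[8] = 28  (first piece 4, then v[4]=15)
v[9] = 34  (first piece 4, then v[5]=21)
One optimal plan: pieces 5 + 4 (1 cut) → $36 − $2 = $34.

34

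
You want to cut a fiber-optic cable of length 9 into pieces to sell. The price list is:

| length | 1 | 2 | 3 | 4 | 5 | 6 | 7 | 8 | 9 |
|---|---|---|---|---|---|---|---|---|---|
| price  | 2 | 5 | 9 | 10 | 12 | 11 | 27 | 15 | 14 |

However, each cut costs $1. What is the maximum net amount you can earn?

Let net[k] be the best obtainable value from length k. For each k, try every first piece i and keep the best of price[i] + net[k−i] minus the 1 cut fee when i<k.
net[1] = 2
net[2] = max(2+2-1, 5+0) = 5
net[3] = max(2+5-1, 5+2-1, 9+0) = 9
net[4] = max(2+9-1, 5+5-1, 9+2-1, 10+0) = 10
net[5] = max(2+10-1, 5+9-1, 9+5-1, 10+2-1, 12+0) = 13
net[6] = max(2+13-1, 5+10-1, 9+9-1, 10+5-1, 12+2-1, 11+0) = 17
net[7] = max(2+17-1, 5+13-1, 9+10-1, …, 11+2-1, 27+0) = 27
net[8] = max(2+27-1, 5+17-1, 9+13-1, …, 27+2-1, 15+0) = 28
net[9] = max(2+28-1, 5+27-1, 9+17-1, …, 15+2-1, 14+0) = 31
One optimal plan: pieces 7 + 2 (1 cut) → $32 − $1 = $31.

31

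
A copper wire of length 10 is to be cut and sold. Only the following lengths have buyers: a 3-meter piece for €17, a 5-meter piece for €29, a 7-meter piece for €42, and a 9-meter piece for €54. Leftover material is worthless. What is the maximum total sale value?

59

Consider every possible first cut. f[k] is the best of p[i]+f[k−i] over all sellable i≤k.
f[1] = 0
f[2] = 0
f[3] = 17
f[4] = 17
f[5] = max(17+0, 29+0) = 29
f[6] = max(17+17, 29+0) = 34
f[7] = max(17+17, 29+0, 42+0) = 42
f[8] = max(17+29, 29+17, 42+0) = 46
f[9] = max(17+34, 29+17, 42+0, 54+0) = 54
f[10] = max(17+42, 29+29, 42+17, 54+0) = 59
One optimal cutting: 7 + 3 → €59.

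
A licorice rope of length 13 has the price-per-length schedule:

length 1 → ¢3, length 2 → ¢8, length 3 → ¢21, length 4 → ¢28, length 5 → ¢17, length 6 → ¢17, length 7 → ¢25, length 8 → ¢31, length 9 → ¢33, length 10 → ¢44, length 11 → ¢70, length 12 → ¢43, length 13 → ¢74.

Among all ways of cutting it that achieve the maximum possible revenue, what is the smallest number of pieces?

4

Consider every possible first cut. r[k] is the best of p[i]+r[k−i] over all sellable i≤k.
r[1] = 3
r[2] = 8
r[3] = 21
r[4] = 28
r[5] = 31  (first piece 1, then r[4]=28)
r[6] = 42  (first piece 3, then r[3]=21)
r[7] = 49  (first piece 3, then r[4]=28)
r[8] = 56  (first piece 4, then r[4]=28)
r[9] = 63  (first piece 3, then r[6]=42)
r[10] = 70  (first piece 3, then r[7]=49)
r[11] = 77  (first piece 3, then r[8]=56)
r[12] = 84  (first piece 3, then r[9]=63)
r[13] = 91  (first piece 3, then r[10]=70)
Maximum revenue is ¢91.
Now minimize piece count subject to staying optimal: for each k, pieces[k] = 1 + min over i with p[i]+r[k−i]=r[k] of pieces[k−i].
pieces[10] = 3
pieces[11] = 3
pieces[12] = 3
pieces[13] = 4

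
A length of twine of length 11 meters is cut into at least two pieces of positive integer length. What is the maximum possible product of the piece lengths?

54

Let f[k] be the best product for length k (with at least one cut). For each first piece i, the rest contributes max(k−i, f[k−i]).
f[2] = 1·max(1,0) = 1·1 = 1
f[3] = max(1·2, 2·1) = 2
f[4] = max(1·3, 2·2, 3·1) = 4
f[5] = max(1·4, 2·3, 3·2, 4·1) = 6
f[6] = max(1·6, 2·4, 3·3, 4·2, 5·1) = 9
f[7] = max(1·9, 2·6, 3·4, 4·3, 5·2, 6·1) = 12
f[8] = max(1·12, 2·9, 3·6, …, 6·2, 7·1) = 18
f[9] = max(1·18, 2·12, 3·9, …, 7·2, 8·1) = 27
f[10] = max(1·27, 2·18, 3·12, …, 8·2, 9·1) = 36
f[11] = max(1·36, 2·27, 3·18, …, 9·2, 10·1) = 54
One optimal split: 3 + 3 + 3 + 2; product 3·3·3·2 = 54.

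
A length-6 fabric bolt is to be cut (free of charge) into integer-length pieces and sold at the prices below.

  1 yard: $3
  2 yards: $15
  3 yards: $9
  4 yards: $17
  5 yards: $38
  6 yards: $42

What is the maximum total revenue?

45

Build r[k] bottom-up: r[k] = max over allowed piece i of (p[i] + r[k−i]).
r[1] = 3
r[2] = max(3+3, 15+0) = 15
r[3] = max(3+15, 15+3, 9+0) = 18
r[4] = max(3+18, 15+15, 9+3, 17+0) = 30
r[5] = max(3+30, 15+18, 9+15, 17+3, 38+0) = 38
r[6] = max(3+38, 15+30, 9+18, 17+15, 38+3, 42+0) = 45
One optimal cutting: 2 + 2 + 2 → $15 + $15 + $15 = $45.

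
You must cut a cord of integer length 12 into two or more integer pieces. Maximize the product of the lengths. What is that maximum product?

Let m[k] be the best product for length k (with at least one cut). For each first piece i, the rest contributes max(k−i, m[k−i]).
m[2] = 1·max(1,0) = 1·1 = 1
m[3] = 1·max(2,1) = 1·2 = 2
m[4] = 2·max(2,1) = 2·2 = 4
m[5] = 2·max(3,2) = 2·3 = 6
m[6] = 3·max(3,2) = 3·3 = 9
m[7] = 2·max(5,6) = 2·6 = 12
m[8] = 2·max(6,9) = 2·9 = 18
m[9] = 3·max(6,9) = 3·9 = 27
m[10] = 2·max(8,18) = 2·18 = 36
m[11] = 2·max(9,27) = 2·27 = 54
m[12] = 3·max(9,27) = 3·27 = 81
One optimal split: 3 + 3 + 3 + 3; product 3·3·3·3 = 81.

81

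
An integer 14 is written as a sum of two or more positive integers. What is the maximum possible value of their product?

162

Fill f[k] for k=2..14: at each k try every first piece i and multiply by the better of (k−i) uncut or f[k−i].
f[2] = 1×max(1,0) = 1×1 = 1
f[3] = 1×max(2,1) = 1×2 = 2
f[4] = 2×max(2,1) = 2×2 = 4
f[5] = 2×max(3,2) = 2×3 = 6
f[6] = 3×max(3,2) = 3×3 = 9
f[7] = 2×max(5,6) = 2×6 = 12
f[8] = 2×max(6,9) = 2×9 = 18
f[9] = 3×max(6,9) = 3×9 = 27
f[10] = 2×max(8,18) = 2×18 = 36
f[11] = 2×max(9,27) = 2×27 = 54
f[12] = 3×max(9,27) = 3×27 = 81
f[13] = 2×max(11,54) = 2×54 = 108
f[14] = 2×max(12,81) = 2×81 = 162
One optimal split: 3 + 3 + 3 + 3 + 2; product 3×3×3×3×2 = 162.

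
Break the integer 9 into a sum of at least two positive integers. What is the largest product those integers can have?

27

Define P[k] = max over 1≤i<k of i · max(k−i, P[k−i]); the inner max lets the remainder stay uncut if that's better.
P[2] = 1*max(1,0) = 1*1 = 1
P[3] = max(1*2, 2*1) = 2
P[4] = max(1*3, 2*2, 3*1) = 4
P[5] = max(1*4, 2*3, 3*2, 4*1) = 6
P[6] = max(1*6, 2*4, 3*3, 4*2, 5*1) = 9
P[7] = max(1*9, 2*6, 3*4, 4*3, 5*2, 6*1) = 12
P[8] = max(1*12, 2*9, 3*6, …, 6*2, 7*1) = 18
P[9] = max(1*18, 2*12, 3*9, …, 7*2, 8*1) = 27
One optimal split: 3 + 3 + 3; product 3*3*3 = 27.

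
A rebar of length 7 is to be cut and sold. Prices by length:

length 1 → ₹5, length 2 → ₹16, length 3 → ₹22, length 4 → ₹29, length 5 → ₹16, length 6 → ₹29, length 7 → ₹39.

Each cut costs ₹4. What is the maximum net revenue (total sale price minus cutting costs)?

Consider every possible first cut. r[k] is the best of p[i]+r[k−i] over all sellable i≤k, charging 4 whenever i<k.
r[1] = 5
r[2] = 16
r[3] = 22
r[4] = 29
r[5] = 34  (first piece 2, then r[3]=22)
r[6] = 41  (first piece 2, then r[4]=29)
r[7] = 47  (first piece 3, then r[4]=29)
One optimal plan: pieces 4 + 3 (1 cut) → ₹51 − ₹4 = ₹47.

47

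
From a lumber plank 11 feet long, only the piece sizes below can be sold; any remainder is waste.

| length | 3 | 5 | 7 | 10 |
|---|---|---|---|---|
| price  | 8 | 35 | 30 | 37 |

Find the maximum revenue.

Let f[k] be the best obtainable value from length k. For each k, try every first piece i and keep the best of price[i] + f[k−i].
f[1] = 0
f[2] = 0
f[3] = 8
f[4] = 8
f[5] = max(8+0, 35+0) = 35
f[6] = max(8+8, 35+0) = 35
f[7] = max(8+8, 35+0, 30+0) = 35
f[8] = max(8+35, 35+8, 30+0) = 43
f[9] = max(8+35, 35+8, 30+0) = 43
f[10] = max(8+35, 35+35, 30+8, 37+0) = 70
f[11] = max(8+43, 35+35, 30+8, 37+0) = 70
One optimal cutting: pieces 5 + 5 with 1 foot of scrap → $70.

70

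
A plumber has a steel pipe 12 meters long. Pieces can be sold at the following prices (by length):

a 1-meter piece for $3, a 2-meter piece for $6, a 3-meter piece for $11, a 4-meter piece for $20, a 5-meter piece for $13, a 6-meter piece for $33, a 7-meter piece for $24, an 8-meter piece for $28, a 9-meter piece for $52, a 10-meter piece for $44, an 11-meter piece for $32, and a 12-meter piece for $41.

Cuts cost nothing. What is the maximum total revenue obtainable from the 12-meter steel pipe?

Let R[k] be the best obtainable value from length k. For each k, try every first piece i and keep the best of price[i] + R[k−i].
R[1] = 3
R[2] = 6  (first piece 1, then R[1]=3)
R[3] = 11
R[4] = 20
R[5] = 23  (first piece 1, then R[4]=20)
R[6] = 33
R[7] = 36  (first piece 1, then R[6]=33)
R[8] = 40  (first piece 4, then R[4]=20)
R[9] = 52
R[10] = 55  (first piece 1, then R[9]=52)
R[11] = 58  (first piece 1, then R[10]=55)
R[12] = 66  (first piece 6, then R[6]=33)
One optimal cutting: 6 + 6 → $33 + $33 = $66.

66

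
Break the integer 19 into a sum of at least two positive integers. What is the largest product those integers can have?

972

Define f[k] = max over 1≤i<k of i · max(k−i, f[k−i]); the inner max lets the remainder stay uncut if that's better.
f[2] = 1*max(1,0) = 1*1 = 1
f[3] = 1*max(2,1) = 1*2 = 2
f[4] = 2*max(2,1) = 2*2 = 4
f[5] = 2*max(3,2) = 2*3 = 6
f[6] = 3*max(3,2) = 3*3 = 9
f[7] = 2*max(5,6) = 2*6 = 12
f[8] = 2*max(6,9) = 2*9 = 18
f[9] = 3*max(6,9) = 3*9 = 27
f[10] = 2*max(8,18) = 2*18 = 36
f[11] = 2*max(9,27) = 2*27 = 54
f[12] = 3*max(9,27) = 3*27 = 81
f[13] = 2*max(11,54) = 2*54 = 108
f[14] = 2*max(12,81) = 2*81 = 162
f[15] = 3*max(12,81) = 3*81 = 243
f[16] = 2*max(14,162) = 2*162 = 324
f[17] = 2*max(15,243) = 2*243 = 486
f[18] = 3*max(15,243) = 3*243 = 729
f[19] = 2*max(17,486) = 2*486 = 972
One optimal split: 3 + 3 + 3 + 3 + 3 + 2 + 2; product 3*3*3*3*3*2*2 = 972.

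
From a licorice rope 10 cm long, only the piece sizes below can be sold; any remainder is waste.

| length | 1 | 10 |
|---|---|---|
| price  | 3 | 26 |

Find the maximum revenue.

30

Build best[k] bottom-up: best[k] = max over allowed piece i of (p[i] + best[k−i]).
best[1] = 3
best[2] = 6  (first piece 1, then best[1]=3)
best[3] = 9  (first piece 1, then best[2]=6)
best[4] = 12  (first piece 1, then best[3]=9)
best[5] = 15  (first piece 1, then best[4]=12)
best[6] = 18  (first piece 1, then best[5]=15)
best[7] = 21  (first piece 1, then best[6]=18)
best[8] = 24  (first piece 1, then best[7]=21)
best[9] = 27  (first piece 1, then best[8]=24)
best[10] = max(3+27, 26+0) = 30
One optimal cutting: 1 + 1 + 1 + 1 + 1 + 1 + 1 + 1 + 1 + 1 → ¢30.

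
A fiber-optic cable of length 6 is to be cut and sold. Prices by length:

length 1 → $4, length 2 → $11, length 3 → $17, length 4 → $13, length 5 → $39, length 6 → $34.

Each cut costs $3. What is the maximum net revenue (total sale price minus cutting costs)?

Consider every possible first cut. v[k] is the best of p[i]+v[k−i] over all sellable i≤k, charging 3 whenever i<k.
v[1] = 4
v[2] = 11
v[3] = 17
v[4] = 19  (first piece 2, then v[2]=11)
v[5] = 39
v[6] = 40  (first piece 1, then v[5]=39)
One optimal plan: pieces 5 + 1 (1 cut) → $43 − $3 = $40.

40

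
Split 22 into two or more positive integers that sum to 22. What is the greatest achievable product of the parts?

2916

Let m[k] be the best product for length k (with at least one cut). For each first piece i, the rest contributes max(k−i, m[k−i]).
m[2] = 1×max(1,0) = 1×1 = 1
m[3] = 1×max(2,1) = 1×2 = 2
m[4] = 2×max(2,1) = 2×2 = 4
m[5] = 2×max(3,2) = 2×3 = 6
m[6] = 3×max(3,2) = 3×3 = 9
m[7] = 2×max(5,6) = 2×6 = 12
m[8] = 2×max(6,9) = 2×9 = 18
m[9] = 3×max(6,9) = 3×9 = 27
m[10] = 2×max(8,18) = 2×18 = 36
m[11] = 2×max(9,27) = 2×27 = 54
m[12] = 3×max(9,27) = 3×27 = 81
m[13] = 2×max(11,54) = 2×54 = 108
m[14] = 2×max(12,81) = 2×81 = 162
m[15] = 3×max(12,81) = 3×81 = 243
m[16] = 2×max(14,162) = 2×162 = 324
m[17] = 2×max(15,243) = 2×243 = 486
m[18] = 3×max(15,243) = 3×243 = 729
m[19] = 2×max(17,486) = 2×486 = 972
m[20] = 2×max(18,729) = 2×729 = 1458
m[21] = 3×max(18,729) = 3×729 = 2187
m[22] = 2×max(20,1458) = 2×1458 = 2916
One optimal split: 3 + 3 + 3 + 3 + 3 + 3 + 2 + 2; product 3×3×3×3×3×3×2×2 = 2916.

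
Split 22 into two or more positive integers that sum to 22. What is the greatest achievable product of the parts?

2916

Fill prod[k] for k=2..22: at each k try every first piece i and multiply by the better of (k−i) uncut or prod[k−i].
prod[2] = 1·max(1,0) = 1·1 = 1
prod[3] = max(1·2, 2·1) = 2
prod[4] = max(1·3, 2·2, 3·1) = 4
prod[5] = max(1·4, 2·3, 3·2, 4·1) = 6
prod[6] = max(1·6, 2·4, 3·3, 4·2, 5·1) = 9
prod[7] = max(1·9, 2·6, 3·4, 4·3, 5·2, 6·1) = 12
prod[8] = max(1·12, 2·9, 3·6, …, 6·2, 7·1) = 18
prod[9] = max(1·18, 2·12, 3·9, …, 7·2, 8·1) = 27
prod[10] = max(1·27, 2·18, 3·12, …, 8·2, 9·1) = 36
prod[11] = max(1·36, 2·27, 3·18, …, 9·2, 10·1) = 54
prod[12] = max(1·54, 2·36, 3·27, …, 10·2, 11·1) = 81
prod[13] = max(1·81, 2·54, 3·36, …, 11·2, 12·1) = 108
prod[14] = max(1·108, 2·81, 3·54, …, 12·2, 13·1) = 162
prod[15] = max(1·162, 2·108, 3·81, …, 13·2, 14·1) = 243
prod[16] = max(1·243, 2·162, 3·108, …, 14·2, 15·1) = 324
prod[17] = max(1·324, 2·243, 3·162, …, 15·2, 16·1) = 486
prod[18] = max(1·486, 2·324, 3·243, …, 16·2, 17·1) = 729
prod[19] = max(1·729, 2·486, 3·324, …, 17·2, 18·1) = 972
prod[20] = max(1·972, 2·729, 3·486, …, 18·2, 19·1) = 1458
prod[21] = max(1·1458, 2·972, 3·729, …, 19·2, 20·1) = 2187
prod[22] = max(1·2187, 2·1458, 3·972, …, 20·2, 21·1) = 2916
One optimal split: 3 + 3 + 3 + 3 + 3 + 3 + 2 + 2; product 3·3·3·3·3·3·2·2 = 2916.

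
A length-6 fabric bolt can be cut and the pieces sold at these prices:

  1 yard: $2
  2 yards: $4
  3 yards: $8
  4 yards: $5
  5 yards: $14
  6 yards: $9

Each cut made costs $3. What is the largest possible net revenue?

13

Let net[k] be the best obtainable value from length k. For each k, try every first piece i and keep the best of price[i] + net[k−i] minus the 3 cut fee when i<k.
net[1] = 2
net[2] = 4
net[3] = 8
net[4] = 7  (first piece 1, then net[3]=8)
net[5] = 14
net[6] = 13  (first piece 1, then net[5]=14)
One optimal plan: pieces 5 + 1 (1 cut) → $16 − $3 = $13.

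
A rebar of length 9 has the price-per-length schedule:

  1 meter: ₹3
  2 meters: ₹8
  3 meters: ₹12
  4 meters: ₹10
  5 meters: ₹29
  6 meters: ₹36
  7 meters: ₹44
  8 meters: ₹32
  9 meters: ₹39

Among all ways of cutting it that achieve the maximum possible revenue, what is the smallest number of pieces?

Consider every possible first cut. r[k] is the best of p[i]+r[k−i] over all sellable i≤k.
r[1] = 3
r[2] = 8
r[3] = 12
r[4] = 16  (first piece 2, then r[2]=8)
r[5] = 29
r[6] = 36
r[7] = 44
r[8] = 47  (first piece 1, then r[7]=44)
r[9] = 52  (first piece 2, then r[7]=44)
Maximum revenue is ₹52.
Now minimize piece count subject to staying optimal: for each k, pieces[k] = 1 + min over i with p[i]+r[k−i]=r[k] of pieces[k−i].
pieces[6] = 1
pieces[7] = 1
pieces[8] = 2
pieces[9] = 2

2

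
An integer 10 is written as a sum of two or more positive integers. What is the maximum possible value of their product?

Let g[k] be the best product for length k (with at least one cut). For each first piece i, the rest contributes max(k−i, g[k−i]).
g[2] = 1×max(1,0) = 1×1 = 1
g[3] = 1×max(2,1) = 1×2 = 2
g[4] = 2×max(2,1) = 2×2 = 4
g[5] = 2×max(3,2) = 2×3 = 6
g[6] = 3×max(3,2) = 3×3 = 9
g[7] = 2×max(5,6) = 2×6 = 12
g[8] = 2×max(6,9) = 2×9 = 18
g[9] = 3×max(6,9) = 3×9 = 27
g[10] = 2×max(8,18) = 2×18 = 36
One optimal split: 3 + 3 + 2 + 2; product 3×3×2×2 = 36.

36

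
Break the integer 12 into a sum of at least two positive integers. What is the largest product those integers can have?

81

Fill P[k] for k=2..12: at each k try every first piece i and multiply by the better of (k−i) uncut or P[k−i].
P[2] = 1·max(1,0) = 1·1 = 1
P[3] = 1·max(2,1) = 1·2 = 2
P[4] = 2·max(2,1) = 2·2 = 4
P[5] = 2·max(3,2) = 2·3 = 6
P[6] = 3·max(3,2) = 3·3 = 9
P[7] = 2·max(5,6) = 2·6 = 12
P[8] = 2·max(6,9) = 2·9 = 18
P[9] = 3·max(6,9) = 3·9 = 27
P[10] = 2·max(8,18) = 2·18 = 36
P[11] = 2·max(9,27) = 2·27 = 54
P[12] = 3·max(9,27) = 3·27 = 81
One optimal split: 3 + 3 + 3 + 3; product 3·3·3·3 = 81.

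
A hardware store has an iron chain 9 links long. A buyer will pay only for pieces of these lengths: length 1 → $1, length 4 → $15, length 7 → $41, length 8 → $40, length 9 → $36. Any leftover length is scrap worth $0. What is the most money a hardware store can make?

43

Let f[k] be the best obtainable value from length k. For each k, try every first piece i and keep the best of price[i] + f[k−i].
f[1] = 1
f[2] = 2  (first piece 1, then f[1]=1)
f[3] = 3  (first piece 1, then f[2]=2)
f[4] = 15
f[5] = 16  (first piece 1, then f[4]=15)
f[6] = 17  (first piece 1, then f[5]=16)
f[7] = 41
f[8] = 42  (first piece 1, then f[7]=41)
f[9] = 43  (first piece 1, then f[8]=42)
One optimal cutting: 7 + 1 + 1 → $43.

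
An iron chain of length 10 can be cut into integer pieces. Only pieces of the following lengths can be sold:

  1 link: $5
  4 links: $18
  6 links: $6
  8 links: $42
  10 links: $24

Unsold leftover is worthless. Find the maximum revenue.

Consider every possible first cut. f[k] is the best of p[i]+f[k−i] over all sellable i≤k.
f[1] = 5
f[2] = 10  (first piece 1, then f[1]=5)
f[3] = 15  (first piece 1, then f[2]=10)
f[4] = 20  (first piece 1, then f[3]=15)
f[5] = 25  (first piece 1, then f[4]=20)
f[6] = 30  (first piece 1, then f[5]=25)
f[7] = 35  (first piece 1, then f[6]=30)
f[8] = 42
f[9] = 47  (first piece 1, then f[8]=42)
f[10] = 52  (first piece 1, then f[9]=47)
One optimal cutting: 8 + 1 + 1 → $52.

52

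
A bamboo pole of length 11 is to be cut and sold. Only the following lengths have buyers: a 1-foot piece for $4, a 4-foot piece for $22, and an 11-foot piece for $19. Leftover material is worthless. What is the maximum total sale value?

Build best[k] bottom-up: best[k] = max over allowed piece i of (p[i] + best[k−i]).
best[1] = 4
best[2] = 8  (first piece 1, then best[1]=4)
best[3] = 12  (first piece 1, then best[2]=8)
best[4] = max(4+12, 22+0) = 22
best[5] = max(4+22, 22+4) = 26
best[6] = max(4+26, 22+8) = 30
best[7] = max(4+30, 22+12) = 34
best[8] = max(4+34, 22+22) = 44
best[9] = max(4+44, 22+26) = 48
best[10] = max(4+48, 22+30) = 52
best[11] = max(4+52, 22+34, 19+0) = 56
One optimal cutting: 4 + 4 + 1 + 1 + 1 → $56.

56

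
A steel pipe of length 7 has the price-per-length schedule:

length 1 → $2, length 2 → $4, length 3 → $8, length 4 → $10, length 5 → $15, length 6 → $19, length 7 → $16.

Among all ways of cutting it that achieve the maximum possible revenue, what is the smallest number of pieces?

Build r[k] bottom-up: r[k] = max over allowed piece i of (p[i] + r[k−i]).
r[1] = 2
r[2] = 4  (first piece 1, then r[1]=2)
r[3] = 8
r[4] = 10  (first piece 1, then r[3]=8)
r[5] = 15
r[6] = 19
r[7] = 21  (first piece 1, then r[6]=19)
Maximum revenue is $21.
Now minimize piece count subject to staying optimal: for each k, pieces[k] = 1 + min over i with p[i]+r[k−i]=r[k] of pieces[k−i].
pieces[4] = 1
pieces[5] = 1
pieces[6] = 1
pieces[7] = 2

2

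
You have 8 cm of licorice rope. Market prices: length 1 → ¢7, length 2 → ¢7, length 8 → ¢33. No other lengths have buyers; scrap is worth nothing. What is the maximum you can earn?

Let f[k] be the best obtainable value from length k. For each k, try every first piece i and keep the best of price[i] + f[k−i].
f[1] = 7
f[2] = max(7+7, 7+0) = 14
f[3] = max(7+14, 7+7) = 21
f[4] = max(7+21, 7+14) = 28
f[5] = max(7+28, 7+21) = 35
f[6] = max(7+35, 7+28) = 42
f[7] = max(7+42, 7+35) = 49
f[8] = max(7+49, 7+42, 33+0) = 56
One optimal cutting: 1 + 1 + 1 + 1 + 1 + 1 + 1 + 1 → ¢56.

56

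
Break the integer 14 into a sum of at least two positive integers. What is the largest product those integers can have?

Fill f[k] for k=2..14: at each k try every first piece i and multiply by the better of (k−i) uncut or f[k−i].
f[2] = 1×max(1,0) = 1×1 = 1
f[3] = max(1×2, 2×1) = 2
f[4] = max(1×3, 2×2, 3×1) = 4
f[5] = max(1×4, 2×3, 3×2, 4×1) = 6
f[6] = max(1×6, 2×4, 3×3, 4×2, 5×1) = 9
f[7] = max(1×9, 2×6, 3×4, 4×3, 5×2, 6×1) = 12
f[8] = max(1×12, 2×9, 3×6, …, 6×2, 7×1) = 18
f[9] = max(1×18, 2×12, 3×9, …, 7×2, 8×1) = 27
f[10] = max(1×27, 2×18, 3×12, …, 8×2, 9×1) = 36
f[11] = max(1×36, 2×27, 3×18, …, 9×2, 10×1) = 54
f[12] = max(1×54, 2×36, 3×27, …, 10×2, 11×1) = 81
f[13] = max(1×81, 2×54, 3×36, …, 11×2, 12×1) = 108
f[14] = max(1×108, 2×81, 3×54, …, 12×2, 13×1) = 162
One optimal split: 3 + 3 + 3 + 3 + 2; product 3×3×3×3×2 = 162.

162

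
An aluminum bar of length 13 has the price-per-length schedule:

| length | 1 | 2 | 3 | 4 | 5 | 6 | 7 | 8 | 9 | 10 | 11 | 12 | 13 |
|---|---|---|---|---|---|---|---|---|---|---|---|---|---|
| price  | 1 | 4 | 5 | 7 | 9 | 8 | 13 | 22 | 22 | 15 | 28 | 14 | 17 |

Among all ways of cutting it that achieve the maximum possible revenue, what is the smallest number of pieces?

2

Build r[k] bottom-up: r[k] = max over allowed piece i of (p[i] + r[k−i]).
r[1] = 1
r[2] = max(1+1, 4+0) = 4
r[3] = max(1+4, 4+1, 5+0) = 5
r[4] = max(1+5, 4+4, 5+1, 7+0) = 8
r[5] = max(1+8, 4+5, 5+4, 7+1, 9+0) = 9
r[6] = max(1+9, 4+8, 5+5, 7+4, 9+1, 8+0) = 12
r[7] = max(1+12, 4+9, 5+8, …, 8+1, 13+0) = 13
r[8] = max(1+13, 4+12, 5+9, …, 13+1, 22+0) = 22
r[9] = max(1+22, 4+13, 5+12, …, 22+1, 22+0) = 23
r[10] = max(1+23, 4+22, 5+13, …, 22+1, 15+0) = 26
r[11] = max(1+26, 4+23, 5+22, …, 15+1, 28+0) = 28
r[12] = max(1+28, 4+26, 5+23, …, 28+1, 14+0) = 30
r[13] = max(1+30, 4+28, 5+26, …, 14+1, 17+0) = 32
Maximum revenue is $32.
Now minimize piece count subject to staying optimal: for each k, pieces[k] = 1 + min over i with p[i]+r[k−i]=r[k] of pieces[k−i].
pieces[10] = 2
pieces[11] = 1
pieces[12] = 3
pieces[13] = 2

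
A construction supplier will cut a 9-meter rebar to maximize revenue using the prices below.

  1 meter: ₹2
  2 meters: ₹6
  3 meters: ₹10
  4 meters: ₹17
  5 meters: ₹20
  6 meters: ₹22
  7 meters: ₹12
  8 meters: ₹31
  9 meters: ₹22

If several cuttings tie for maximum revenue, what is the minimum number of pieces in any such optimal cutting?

Build r[k] bottom-up: r[k] = max over allowed piece i of (p[i] + r[k−i]).
r[1] = 2
r[2] = max(2+2, 6+0) = 6
r[3] = max(2+6, 6+2, 10+0) = 10
r[4] = max(2+10, 6+6, 10+2, 17+0) = 17
r[5] = max(2+17, 6+10, 10+6, 17+2, 20+0) = 20
r[6] = max(2+20, 6+17, 10+10, 17+6, 20+2, 22+0) = 23
r[7] = max(2+23, 6+20, 10+17, …, 22+2, 12+0) = 27
r[8] = max(2+27, 6+23, 10+20, …, 12+2, 31+0) = 34
r[9] = max(2+34, 6+27, 10+23, …, 31+2, 22+0) = 37
Maximum revenue is ₹37.
Now minimize piece count subject to staying optimal: for each k, pieces[k] = 1 + min over i with p[i]+r[k−i]=r[k] of pieces[k−i].
pieces[6] = 2
pieces[7] = 2
pieces[8] = 2
pieces[9] = 2

2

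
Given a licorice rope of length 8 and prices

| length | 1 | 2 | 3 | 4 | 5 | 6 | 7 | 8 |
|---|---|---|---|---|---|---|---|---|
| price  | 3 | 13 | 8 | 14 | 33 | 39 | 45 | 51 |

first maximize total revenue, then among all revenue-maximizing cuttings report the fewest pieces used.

Let r[k] be the best obtainable value from length k. For each k, try every first piece i and keep the best of price[i] + r[k−i].
r[1] = 3
r[2] = max(3+3, 13+0) = 13
r[3] = max(3+13, 13+3, 8+0) = 16
r[4] = max(3+16, 13+13, 8+3, 14+0) = 26
r[5] = max(3+26, 13+16, 8+13, 14+3, 33+0) = 33
r[6] = max(3+33, 13+26, 8+16, 14+13, 33+3, 39+0) = 39
r[7] = max(3+39, 13+33, 8+26, …, 39+3, 45+0) = 46
r[8] = max(3+46, 13+39, 8+33, …, 45+3, 51+0) = 52
Maximum revenue is ¢52.
Now minimize piece count subject to staying optimal: for each k, pieces[k] = 1 + min over i with p[i]+r[k−i]=r[k] of pieces[k−i].
pieces[5] = 1
pieces[6] = 1
pieces[7] = 2
pieces[8] = 2

2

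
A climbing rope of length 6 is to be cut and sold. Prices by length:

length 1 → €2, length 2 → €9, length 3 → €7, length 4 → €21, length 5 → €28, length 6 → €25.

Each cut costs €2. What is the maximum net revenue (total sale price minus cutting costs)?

Let v[k] be the best obtainable value from length k. For each k, try every first piece i and keep the best of price[i] + v[k−i] minus the 2 cut fee when i<k.
v[1] = 2
v[2] = max(2+2-2, 9+0) = 9
v[3] = max(2+9-2, 9+2-2, 7+0) = 9
v[4] = max(2+9-2, 9+9-2, 7+2-2, 21+0) = 21
v[5] = max(2+21-2, 9+9-2, 7+9-2, 21+2-2, 28+0) = 28
v[6] = max(2+28-2, 9+21-2, 7+9-2, 21+9-2, 28+2-2, 25+0) = 28
One optimal plan: pieces 5 + 1 (1 cut) → €30 − €2 = €28.

28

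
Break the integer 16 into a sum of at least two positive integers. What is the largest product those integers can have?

Define f[k] = max over 1≤i<k of i · max(k−i, f[k−i]); the inner max lets the remainder stay uncut if that's better.
f[2] = 1×max(1,0) = 1×1 = 1
f[3] = 1×max(2,1) = 1×2 = 2
f[4] = 2×max(2,1) = 2×2 = 4
f[5] = 2×max(3,2) = 2×3 = 6
f[6] = 3×max(3,2) = 3×3 = 9
f[7] = 2×max(5,6) = 2×6 = 12
f[8] = 2×max(6,9) = 2×9 = 18
f[9] = 3×max(6,9) = 3×9 = 27
f[10] = 2×max(8,18) = 2×18 = 36
f[11] = 2×max(9,27) = 2×27 = 54
f[12] = 3×max(9,27) = 3×27 = 81
f[13] = 2×max(11,54) = 2×54 = 108
f[14] = 2×max(12,81) = 2×81 = 162
f[15] = 3×max(12,81) = 3×81 = 243
f[16] = 2×max(14,162) = 2×162 = 324
One optimal split: 3 + 3 + 3 + 3 + 2 + 2; product 3×3×3×3×2×2 = 324.

324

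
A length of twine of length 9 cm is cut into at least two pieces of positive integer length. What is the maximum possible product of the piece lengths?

27

Let prod[k] be the best product for length k (with at least one cut). For each first piece i, the rest contributes max(k−i, prod[k−i]).
prod[2] = 1*max(1,0) = 1*1 = 1
prod[3] = 1*max(2,1) = 1*2 = 2
prod[4] = 2*max(2,1) = 2*2 = 4
prod[5] = 2*max(3,2) = 2*3 = 6
prod[6] = 3*max(3,2) = 3*3 = 9
prod[7] = 2*max(5,6) = 2*6 = 12
prod[8] = 2*max(6,9) = 2*9 = 18
prod[9] = 3*max(6,9) = 3*9 = 27
One optimal split: 3 + 3 + 3; product 3*3*3 = 27.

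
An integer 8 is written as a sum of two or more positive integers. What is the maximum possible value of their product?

Let m[k] be the best product for length k (with at least one cut). For each first piece i, the rest contributes max(k−i, m[k−i]).
m[2] = 1*max(1,0) = 1*1 = 1
m[3] = 1*max(2,1) = 1*2 = 2
m[4] = 2*max(2,1) = 2*2 = 4
m[5] = 2*max(3,2) = 2*3 = 6
m[6] = 3*max(3,2) = 3*3 = 9
m[7] = 2*max(5,6) = 2*6 = 12
m[8] = 2*max(6,9) = 2*9 = 18
One optimal split: 3 + 3 + 2; product 3*3*2 = 18.

18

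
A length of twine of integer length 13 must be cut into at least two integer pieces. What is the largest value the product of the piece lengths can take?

108

Let g[k] be the best product for length k (with at least one cut). For each first piece i, the rest contributes max(k−i, g[k−i]).
g[2] = 1×max(1,0) = 1×1 = 1
g[3] = max(1×2, 2×1) = 2
g[4] = max(1×3, 2×2, 3×1) = 4
g[5] = max(1×4, 2×3, 3×2, 4×1) = 6
g[6] = max(1×6, 2×4, 3×3, 4×2, 5×1) = 9
g[7] = max(1×9, 2×6, 3×4, 4×3, 5×2, 6×1) = 12
g[8] = max(1×12, 2×9, 3×6, …, 6×2, 7×1) = 18
g[9] = max(1×18, 2×12, 3×9, …, 7×2, 8×1) = 27
g[10] = max(1×27, 2×18, 3×12, …, 8×2, 9×1) = 36
g[11] = max(1×36, 2×27, 3×18, …, 9×2, 10×1) = 54
g[12] = max(1×54, 2×36, 3×27, …, 10×2, 11×1) = 81
g[13] = max(1×81, 2×54, 3×36, …, 11×2, 12×1) = 108
One optimal split: 3 + 3 + 3 + 2 + 2; product 3×3×3×2×2 = 108.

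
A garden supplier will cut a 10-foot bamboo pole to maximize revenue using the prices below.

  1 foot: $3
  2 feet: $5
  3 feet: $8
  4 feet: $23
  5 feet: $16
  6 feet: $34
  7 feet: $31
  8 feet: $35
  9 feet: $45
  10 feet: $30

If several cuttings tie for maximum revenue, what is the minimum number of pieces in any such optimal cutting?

Consider every possible first cut. r[k] is the best of p[i]+r[k−i] over all sellable i≤k.
r[1] = 3
r[2] = 6  (first piece 1, then r[1]=3)
r[3] = 9  (first piece 1, then r[2]=6)
r[4] = 23
r[5] = 26  (first piece 1, then r[4]=23)
r[6] = 34
r[7] = 37  (first piece 1, then r[6]=34)
r[8] = 46  (first piece 4, then r[4]=23)
r[9] = 49  (first piece 1, then r[8]=46)
r[10] = 57  (first piece 4, then r[6]=34)
Maximum revenue is $57.
Now minimize piece count subject to staying optimal: for each k, pieces[k] = 1 + min over i with p[i]+r[k−i]=r[k] of pieces[k−i].
pieces[7] = 2
pieces[8] = 2
pieces[9] = 3
pieces[10] = 2

2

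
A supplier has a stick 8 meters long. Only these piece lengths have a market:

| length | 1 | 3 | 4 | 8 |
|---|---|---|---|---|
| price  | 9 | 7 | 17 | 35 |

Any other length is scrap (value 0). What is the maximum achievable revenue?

72

Build f[k] bottom-up: f[k] = max over allowed piece i of (p[i] + f[k−i]).
f[1] = 9
f[2] = 18  (first piece 1, then f[1]=9)
f[3] = max(9+18, 7+0) = 27
f[4] = max(9+27, 7+9, 17+0) = 36
f[5] = max(9+36, 7+18, 17+9) = 45
f[6] = max(9+45, 7+27, 17+18) = 54
f[7] = max(9+54, 7+36, 17+27) = 63
f[8] = max(9+63, 7+45, 17+36, 35+0) = 72
One optimal cutting: 1 + 1 + 1 + 1 + 1 + 1 + 1 + 1 → 72.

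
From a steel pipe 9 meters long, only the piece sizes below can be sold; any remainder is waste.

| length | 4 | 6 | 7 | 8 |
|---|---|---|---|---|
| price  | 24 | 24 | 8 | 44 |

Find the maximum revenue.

Consider every possible first cut. r[k] is the best of p[i]+r[k−i] over all sellable i≤k.
r[1] = 0
r[2] = 0
r[3] = 0
r[4] = 24
r[5] = 24
r[6] = max(24+0, 24+0) = 24
r[7] = max(24+0, 24+0, 8+0) = 24
r[8] = max(24+24, 24+0, 8+0, 44+0) = 48
r[9] = max(24+24, 24+0, 8+0, 44+0) = 48
One optimal cutting: pieces 4 + 4 with 1 meter of scrap → $48.

48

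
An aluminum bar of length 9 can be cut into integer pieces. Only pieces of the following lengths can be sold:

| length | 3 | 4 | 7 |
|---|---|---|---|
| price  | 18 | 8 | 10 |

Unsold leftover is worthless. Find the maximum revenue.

Consider every possible first cut. f[k] is the best of p[i]+f[k−i] over all sellable i≤k.
f[1] = 0
f[2] = 0
f[3] = 18
f[4] = max(18+0, 8+0) = 18
f[5] = max(18+0, 8+0) = 18
f[6] = max(18+18, 8+0) = 36
f[7] = max(18+18, 8+18, 10+0) = 36
f[8] = max(18+18, 8+18, 10+0) = 36
f[9] = max(18+36, 8+18, 10+0) = 54
One optimal cutting: 3 + 3 + 3 → $54.

54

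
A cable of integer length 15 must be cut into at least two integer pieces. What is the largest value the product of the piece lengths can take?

243

Fill P[k] for k=2..15: at each k try every first piece i and multiply by the better of (k−i) uncut or P[k−i].
P[2] = 1×max(1,0) = 1×1 = 1
P[3] = max(1×2, 2×1) = 2
P[4] = max(1×3, 2×2, 3×1) = 4
P[5] = max(1×4, 2×3, 3×2, 4×1) = 6
P[6] = max(1×6, 2×4, 3×3, 4×2, 5×1) = 9
P[7] = max(1×9, 2×6, 3×4, 4×3, 5×2, 6×1) = 12
P[8] = max(1×12, 2×9, 3×6, …, 6×2, 7×1) = 18
P[9] = max(1×18, 2×12, 3×9, …, 7×2, 8×1) = 27
P[10] = max(1×27, 2×18, 3×12, …, 8×2, 9×1) = 36
P[11] = max(1×36, 2×27, 3×18, …, 9×2, 10×1) = 54
P[12] = max(1×54, 2×36, 3×27, …, 10×2, 11×1) = 81
P[13] = max(1×81, 2×54, 3×36, …, 11×2, 12×1) = 108
P[14] = max(1×108, 2×81, 3×54, …, 12×2, 13×1) = 162
P[15] = max(1×162, 2×108, 3×81, …, 13×2, 14×1) = 243
One optimal split: 3 + 3 + 3 + 3 + 3; product 3×3×3×3×3 = 243.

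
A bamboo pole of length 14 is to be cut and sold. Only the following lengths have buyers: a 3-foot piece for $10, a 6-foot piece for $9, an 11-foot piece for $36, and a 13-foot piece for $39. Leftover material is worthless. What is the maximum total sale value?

46

Let best[k] be the best obtainable value from length k. For each k, try every first piece i and keep the best of price[i] + best[k−i].
best[1] = 0
best[2] = 0
best[3] = 10
best[4] = 10
best[5] = 10
best[6] = 20  (first piece 3, then best[3]=10)
best[7] = 20
best[8] = 20
best[9] = 30  (first piece 3, then best[6]=20)
best[10] = 30
best[11] = 36
best[12] = 40  (first piece 3, then best[9]=30)
best[13] = 40
best[14] = 46  (first piece 3, then best[11]=36)
One optimal cutting: 11 + 3 → $46.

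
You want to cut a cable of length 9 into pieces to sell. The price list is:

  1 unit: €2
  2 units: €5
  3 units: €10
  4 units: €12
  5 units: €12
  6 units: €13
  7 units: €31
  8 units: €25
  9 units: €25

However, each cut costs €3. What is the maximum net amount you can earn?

33

Consider every possible first cut. net[k] is the best of p[i]+net[k−i] over all sellable i≤k, charging 3 whenever i<k.
net[1] = 2
net[2] = 5
net[3] = 10
net[4] = 12
net[5] = 12  (first piece 2, then net[3]=10)
net[6] = 17  (first piece 3, then net[3]=10)
net[7] = 31
net[8] = 30  (first piece 1, then net[7]=31)
net[9] = 33  (first piece 2, then net[7]=31)
One optimal plan: pieces 7 + 2 (1 cut) → €36 − €3 = €33.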